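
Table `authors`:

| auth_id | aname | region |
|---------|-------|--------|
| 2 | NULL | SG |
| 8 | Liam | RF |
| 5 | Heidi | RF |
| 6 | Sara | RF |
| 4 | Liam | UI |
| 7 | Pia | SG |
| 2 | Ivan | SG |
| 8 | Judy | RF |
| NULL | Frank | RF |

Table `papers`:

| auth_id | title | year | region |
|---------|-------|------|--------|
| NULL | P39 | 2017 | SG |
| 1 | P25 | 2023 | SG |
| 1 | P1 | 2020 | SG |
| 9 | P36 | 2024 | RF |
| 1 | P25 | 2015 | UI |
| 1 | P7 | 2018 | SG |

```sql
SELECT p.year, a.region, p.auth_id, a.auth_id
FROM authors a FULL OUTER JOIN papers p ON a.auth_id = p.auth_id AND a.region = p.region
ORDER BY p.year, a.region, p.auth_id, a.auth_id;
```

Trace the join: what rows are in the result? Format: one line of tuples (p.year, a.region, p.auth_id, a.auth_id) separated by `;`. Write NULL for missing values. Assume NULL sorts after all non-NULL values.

FULL OUTER JOIN keeps every row from both sides; unmatched rows get NULL for the other side's columns.
Matching on a.auth_id = p.auth_id AND a.region = p.region. A NULL in a compared column never satisfies the condition.
- auth_id=2, region=SG: no p row matches, row kept with p columns NULL.
- auth_id=8, region=RF: no p row matches, row kept with p columns NULL.
- auth_id=5, region=RF: no p row matches, row kept with p columns NULL.
- auth_id=6, region=RF: no p row matches, row kept with p columns NULL.
- auth_id=4, region=UI: no p row matches, row kept with p columns NULL.
- auth_id=7, region=SG: no p row matches, row kept with p columns NULL.
- auth_id=2, region=SG: no p row matches, row kept with p columns NULL.
- auth_id=8, region=RF: no p row matches, row kept with p columns NULL.
- auth_id=NULL, region=RF: no p row matches, row kept with p columns NULL.
- 6 row(s) from p found no a partner → padded with NULL.

(2015, NULL, 1, NULL); (2017, NULL, NULL, NULL); (2018, NULL, 1, NULL); (2020, NULL, 1, NULL); (2023, NULL, 1, NULL); (2024, NULL, 9, NULL); (NULL, RF, NULL, 5); (NULL, RF, NULL, 6); (NULL, RF, NULL, 8); (NULL, RF, NULL, 8); (NULL, RF, NULL, NULL); (NULL, SG, NULL, 2); (NULL, SG, NULL, 2); (NULL, SG, NULL, 7); (NULL, UI, NULL, 4)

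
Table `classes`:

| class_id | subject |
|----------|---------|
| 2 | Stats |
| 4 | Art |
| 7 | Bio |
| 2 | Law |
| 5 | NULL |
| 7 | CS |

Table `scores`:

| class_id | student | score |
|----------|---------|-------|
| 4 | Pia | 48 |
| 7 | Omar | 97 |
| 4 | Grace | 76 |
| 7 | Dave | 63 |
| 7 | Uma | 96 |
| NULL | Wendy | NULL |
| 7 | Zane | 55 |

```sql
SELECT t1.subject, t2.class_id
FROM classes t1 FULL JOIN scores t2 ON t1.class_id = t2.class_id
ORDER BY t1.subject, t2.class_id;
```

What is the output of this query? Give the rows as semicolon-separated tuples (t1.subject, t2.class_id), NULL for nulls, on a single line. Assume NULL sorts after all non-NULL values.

(Art, 4); (Art, 4); (Bio, 7); (Bio, 7); (Bio, 7); (Bio, 7); (CS, 7); (CS, 7); (CS, 7); (CS, 7); (Law, NULL); (Stats, NULL); (NULL, NULL); (NULL, NULL)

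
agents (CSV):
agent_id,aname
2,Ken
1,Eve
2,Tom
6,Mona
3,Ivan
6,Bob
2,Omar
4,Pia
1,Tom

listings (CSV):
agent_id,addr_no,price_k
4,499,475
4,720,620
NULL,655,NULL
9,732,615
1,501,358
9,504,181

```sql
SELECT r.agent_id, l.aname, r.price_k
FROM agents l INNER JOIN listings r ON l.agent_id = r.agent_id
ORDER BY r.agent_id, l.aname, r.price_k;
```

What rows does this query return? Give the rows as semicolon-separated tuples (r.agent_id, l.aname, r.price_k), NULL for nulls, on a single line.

INNER JOIN keeps only pairs where the ON condition holds.
Matching on l.agent_id = r.agent_id. A NULL in a compared column never satisfies the condition.
Matched pairs: 4.

(1, Eve, 358); (1, Tom, 358); (4, Pia, 475); (4, Pia, 620)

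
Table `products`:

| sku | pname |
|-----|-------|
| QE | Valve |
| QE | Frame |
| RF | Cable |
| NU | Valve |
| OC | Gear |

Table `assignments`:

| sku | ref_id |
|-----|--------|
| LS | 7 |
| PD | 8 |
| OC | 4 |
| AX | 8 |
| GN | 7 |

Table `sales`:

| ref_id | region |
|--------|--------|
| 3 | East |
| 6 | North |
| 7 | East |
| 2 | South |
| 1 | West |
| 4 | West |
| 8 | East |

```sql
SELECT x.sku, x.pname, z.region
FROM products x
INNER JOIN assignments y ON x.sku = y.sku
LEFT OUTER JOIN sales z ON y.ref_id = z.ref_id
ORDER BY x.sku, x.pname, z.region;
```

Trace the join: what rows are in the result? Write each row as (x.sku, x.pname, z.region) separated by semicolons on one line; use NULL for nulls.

(OC, Gear, West)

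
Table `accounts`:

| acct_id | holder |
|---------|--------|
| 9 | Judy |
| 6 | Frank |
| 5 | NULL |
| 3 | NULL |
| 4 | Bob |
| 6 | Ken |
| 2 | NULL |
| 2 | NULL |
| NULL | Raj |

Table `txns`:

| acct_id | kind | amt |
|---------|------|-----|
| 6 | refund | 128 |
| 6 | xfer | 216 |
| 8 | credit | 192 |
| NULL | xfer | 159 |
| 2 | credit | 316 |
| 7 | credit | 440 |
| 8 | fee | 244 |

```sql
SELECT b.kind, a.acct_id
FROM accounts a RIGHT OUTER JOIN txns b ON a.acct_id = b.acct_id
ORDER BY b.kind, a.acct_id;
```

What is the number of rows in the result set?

10

RIGHT JOIN keeps every row from `txns`; unmatched rows get NULL for `accounts`'s columns.
Matching on a.acct_id = b.acct_id. A NULL in a compared column never satisfies the condition.
- a[0] acct_id=9 → no match.
- a[1] acct_id=6 → 2 match(es) in b → 2 row(s).
- a[2] acct_id=5 → no match.
- a[3] acct_id=3 → no match.
- a[4] acct_id=4 → no match.
- a[5] acct_id=6 → 2 match(es) in b → 2 row(s).
- a[6] acct_id=2 → 1 match(es) in b → 1 row(s).
- a[7] acct_id=2 → 1 match(es) in b → 1 row(s).
- a[8] acct_id=NULL → no match.
- 4 row(s) from b found no a partner → padded with NULL.
Total: 6 matched + 4 padded = 10 rows.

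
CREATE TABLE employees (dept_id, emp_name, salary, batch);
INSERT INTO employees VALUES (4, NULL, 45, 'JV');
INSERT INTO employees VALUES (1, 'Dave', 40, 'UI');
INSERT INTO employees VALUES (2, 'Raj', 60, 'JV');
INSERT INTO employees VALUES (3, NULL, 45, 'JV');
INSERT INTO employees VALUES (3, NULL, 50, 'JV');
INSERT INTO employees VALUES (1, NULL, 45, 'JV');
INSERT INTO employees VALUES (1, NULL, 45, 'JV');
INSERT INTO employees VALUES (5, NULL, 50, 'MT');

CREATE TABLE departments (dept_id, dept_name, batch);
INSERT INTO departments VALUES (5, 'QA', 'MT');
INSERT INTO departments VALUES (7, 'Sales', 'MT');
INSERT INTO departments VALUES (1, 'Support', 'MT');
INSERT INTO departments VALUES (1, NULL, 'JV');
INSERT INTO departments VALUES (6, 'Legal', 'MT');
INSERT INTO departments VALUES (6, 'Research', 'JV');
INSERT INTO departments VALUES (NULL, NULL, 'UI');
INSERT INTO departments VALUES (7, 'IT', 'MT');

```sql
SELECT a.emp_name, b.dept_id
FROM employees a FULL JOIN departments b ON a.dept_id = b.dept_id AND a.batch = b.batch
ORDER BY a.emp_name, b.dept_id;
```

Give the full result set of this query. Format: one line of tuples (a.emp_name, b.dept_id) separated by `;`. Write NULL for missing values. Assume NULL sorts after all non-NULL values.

(Dave, NULL); (Raj, NULL); (NULL, 1); (NULL, 1); (NULL, 1); (NULL, 5); (NULL, 6); (NULL, 6); (NULL, 7); (NULL, 7); (NULL, NULL); (NULL, NULL); (NULL, NULL); (NULL, NULL)

FULL OUTER JOIN keeps every row from both sides; unmatched rows get NULL for the other side's columns.
Matching on a.dept_id = b.dept_id AND a.batch = b.batch. A NULL in a compared column never satisfies the condition.
- a[0] dept_id=4, batch=JV → no match; kept with NULLs on the b side.
- a[1] dept_id=1, batch=UI → no match; kept with NULLs on the b side.
- a[2] dept_id=2, batch=JV → no match; kept with NULLs on the b side.
- a[3] dept_id=3, batch=JV → no match; kept with NULLs on the b side.
- a[4] dept_id=3, batch=JV → no match; kept with NULLs on the b side.
- a[5] dept_id=1, batch=JV → 1 match(es) in b → 1 row(s).
- a[6] dept_id=1, batch=JV → 1 match(es) in b → 1 row(s).
- a[7] dept_id=5, batch=MT → 1 match(es) in b → 1 row(s).
- plus 6 unmatched b row(s), each kept with NULL a columns.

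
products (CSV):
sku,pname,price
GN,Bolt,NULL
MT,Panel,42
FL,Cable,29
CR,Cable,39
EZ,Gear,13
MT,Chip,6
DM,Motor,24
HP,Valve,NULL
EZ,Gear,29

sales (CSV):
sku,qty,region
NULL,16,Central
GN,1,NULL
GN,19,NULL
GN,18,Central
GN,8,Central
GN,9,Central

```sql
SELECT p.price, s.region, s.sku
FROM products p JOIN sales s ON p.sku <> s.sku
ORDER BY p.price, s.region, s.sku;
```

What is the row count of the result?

INNER JOIN keeps only pairs where the ON condition holds.
Matching on p.sku <> s.sku. A NULL in a compared column never satisfies the condition.
Matched pairs: 40.
Total: 40 rows.

40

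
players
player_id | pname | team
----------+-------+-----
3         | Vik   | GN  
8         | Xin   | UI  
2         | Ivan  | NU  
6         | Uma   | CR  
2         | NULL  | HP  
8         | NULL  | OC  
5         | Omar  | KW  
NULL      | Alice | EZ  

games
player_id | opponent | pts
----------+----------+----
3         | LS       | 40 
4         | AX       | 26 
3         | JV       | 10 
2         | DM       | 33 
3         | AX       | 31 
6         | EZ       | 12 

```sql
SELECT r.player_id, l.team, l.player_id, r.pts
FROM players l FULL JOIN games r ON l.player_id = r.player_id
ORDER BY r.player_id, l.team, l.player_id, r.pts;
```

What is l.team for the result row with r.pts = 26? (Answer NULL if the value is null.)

NULL

FULL OUTER JOIN keeps every row from both sides; unmatched rows get NULL for the other side's columns.
Matching on l.player_id = r.player_id. A NULL in a compared column never satisfies the condition.
Matched pairs: 6; unmatched l rows kept: 4; unmatched r rows kept: 1.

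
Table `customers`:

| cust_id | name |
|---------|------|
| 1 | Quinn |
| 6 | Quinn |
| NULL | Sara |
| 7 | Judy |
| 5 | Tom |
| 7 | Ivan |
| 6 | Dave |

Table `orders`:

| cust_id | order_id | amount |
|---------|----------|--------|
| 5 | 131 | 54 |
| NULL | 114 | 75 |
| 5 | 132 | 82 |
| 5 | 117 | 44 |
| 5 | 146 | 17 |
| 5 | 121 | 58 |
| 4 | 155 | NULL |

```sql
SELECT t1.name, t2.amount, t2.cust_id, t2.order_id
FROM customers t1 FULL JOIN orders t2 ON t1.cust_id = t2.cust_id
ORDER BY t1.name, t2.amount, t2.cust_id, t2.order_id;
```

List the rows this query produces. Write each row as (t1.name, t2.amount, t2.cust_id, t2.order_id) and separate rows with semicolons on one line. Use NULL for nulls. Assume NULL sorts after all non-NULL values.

(Dave, NULL, NULL, NULL); (Ivan, NULL, NULL, NULL); (Judy, NULL, NULL, NULL); (Quinn, NULL, NULL, NULL); (Quinn, NULL, NULL, NULL); (Sara, NULL, NULL, NULL); (Tom, 17, 5, 146); (Tom, 44, 5, 117); (Tom, 54, 5, 131); (Tom, 58, 5, 121); (Tom, 82, 5, 132); (NULL, 75, NULL, 114); (NULL, NULL, 4, 155)

FULL OUTER JOIN keeps every row from both sides; unmatched rows get NULL for the other side's columns.
Matching on t1.cust_id = t2.cust_id. A NULL in a compared column never satisfies the condition.
Matched pairs: 5; unmatched t1 rows kept: 6; unmatched t2 rows kept: 2.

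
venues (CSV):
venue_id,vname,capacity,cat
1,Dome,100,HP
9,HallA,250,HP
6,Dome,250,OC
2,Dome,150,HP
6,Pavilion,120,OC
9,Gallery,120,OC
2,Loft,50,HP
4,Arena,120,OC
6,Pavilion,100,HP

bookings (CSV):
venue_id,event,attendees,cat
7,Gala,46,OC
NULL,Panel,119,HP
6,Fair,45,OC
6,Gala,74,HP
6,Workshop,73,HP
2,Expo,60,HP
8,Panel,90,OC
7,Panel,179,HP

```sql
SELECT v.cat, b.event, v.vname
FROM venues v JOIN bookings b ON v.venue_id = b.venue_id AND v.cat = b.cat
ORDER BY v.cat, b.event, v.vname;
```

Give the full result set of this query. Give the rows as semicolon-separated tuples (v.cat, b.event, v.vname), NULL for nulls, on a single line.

INNER JOIN keeps only pairs where the ON condition holds.
Matching on v.venue_id = b.venue_id AND v.cat = b.cat. A NULL in a compared column never satisfies the condition.
- v (venue_id=1, cat=HP) has no partner → excluded.
- v (venue_id=9, cat=HP) has no partner → excluded.
- v (venue_id=6, cat=OC) pairs with 1 row(s) of b.
- v (venue_id=2, cat=HP) pairs with 1 row(s) of b.
- v (venue_id=6, cat=OC) pairs with 1 row(s) of b.
- v (venue_id=9, cat=OC) has no partner → excluded.
- v (venue_id=2, cat=HP) pairs with 1 row(s) of b.
- v (venue_id=4, cat=OC) has no partner → excluded.
- v (venue_id=6, cat=HP) pairs with 2 row(s) of b.
After projecting and ordering:
v.cat | b.event | v.vname
HP | Expo | Dome
HP | Expo | Loft
HP | Gala | Pavilion
HP | Workshop | Pavilion
OC | Fair | Dome
OC | Fair | Pavilion

(HP, Expo, Dome); (HP, Expo, Loft); (HP, Gala, Pavilion); (HP, Workshop, Pavilion); (OC, Fair, Dome); (OC, Fair, Pavilion)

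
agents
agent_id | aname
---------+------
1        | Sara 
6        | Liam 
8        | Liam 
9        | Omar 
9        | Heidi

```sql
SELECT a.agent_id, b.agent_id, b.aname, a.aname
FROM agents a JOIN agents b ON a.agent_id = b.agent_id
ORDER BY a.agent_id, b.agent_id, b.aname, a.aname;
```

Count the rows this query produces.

7

INNER JOIN keeps only pairs where the ON condition holds.
Matching on a.agent_id = b.agent_id.
- a row (agent_id=1): matches 1 b row(s) → 1 output row(s).
- a row (agent_id=6): matches 1 b row(s) → 1 output row(s).
- a row (agent_id=8): matches 1 b row(s) → 1 output row(s).
- a row (agent_id=9): matches 2 b row(s) → 2 output row(s).
- a row (agent_id=9): matches 2 b row(s) → 2 output row(s).
Total: 7 rows.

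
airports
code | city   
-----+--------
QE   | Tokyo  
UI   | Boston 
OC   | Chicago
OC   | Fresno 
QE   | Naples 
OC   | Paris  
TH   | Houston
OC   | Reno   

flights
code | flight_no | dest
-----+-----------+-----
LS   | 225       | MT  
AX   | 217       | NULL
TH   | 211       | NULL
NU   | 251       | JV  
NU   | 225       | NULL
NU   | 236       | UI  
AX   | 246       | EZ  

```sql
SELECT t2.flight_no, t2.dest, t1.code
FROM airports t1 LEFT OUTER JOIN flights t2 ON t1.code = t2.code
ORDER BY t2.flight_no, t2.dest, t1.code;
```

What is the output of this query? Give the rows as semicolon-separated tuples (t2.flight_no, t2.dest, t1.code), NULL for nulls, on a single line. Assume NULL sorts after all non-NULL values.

LEFT JOIN keeps every row from `airports`; unmatched rows get NULL for `flights`'s columns.
Matching on t1.code = t2.code.
Matched pairs: 1; unmatched t1 rows kept: 7.

(211, NULL, TH); (NULL, NULL, OC); (NULL, NULL, OC); (NULL, NULL, OC); (NULL, NULL, OC); (NULL, NULL, QE); (NULL, NULL, QE); (NULL, NULL, UI)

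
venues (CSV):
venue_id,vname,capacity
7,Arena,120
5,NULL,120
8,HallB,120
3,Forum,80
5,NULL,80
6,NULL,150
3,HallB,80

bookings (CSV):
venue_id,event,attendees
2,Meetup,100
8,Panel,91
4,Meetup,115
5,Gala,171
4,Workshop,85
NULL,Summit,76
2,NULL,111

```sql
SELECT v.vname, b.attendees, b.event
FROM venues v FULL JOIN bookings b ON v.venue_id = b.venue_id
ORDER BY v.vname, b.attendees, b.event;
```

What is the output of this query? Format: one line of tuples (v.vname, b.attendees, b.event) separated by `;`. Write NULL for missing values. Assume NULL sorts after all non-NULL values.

FULL OUTER JOIN keeps every row from both sides; unmatched rows get NULL for the other side's columns.
Matching on v.venue_id = b.venue_id. A NULL in a compared column never satisfies the condition.
- v (venue_id=7) has no partner → padded with NULL.
- v (venue_id=5) pairs with 1 row(s) of b.
- v (venue_id=8) pairs with 1 row(s) of b.
- v (venue_id=3) has no partner → padded with NULL.
- v (venue_id=5) pairs with 1 row(s) of b.
- v (venue_id=6) has no partner → padded with NULL.
- v (venue_id=3) has no partner → padded with NULL.
- 5 row(s) from b found no v partner → padded with NULL.

(Arena, NULL, NULL); (Forum, NULL, NULL); (HallB, 91, Panel); (HallB, NULL, NULL); (NULL, 76, Summit); (NULL, 85, Workshop); (NULL, 100, Meetup); (NULL, 111, NULL); (NULL, 115, Meetup); (NULL, 171, Gala); (NULL, 171, Gala); (NULL, NULL, NULL)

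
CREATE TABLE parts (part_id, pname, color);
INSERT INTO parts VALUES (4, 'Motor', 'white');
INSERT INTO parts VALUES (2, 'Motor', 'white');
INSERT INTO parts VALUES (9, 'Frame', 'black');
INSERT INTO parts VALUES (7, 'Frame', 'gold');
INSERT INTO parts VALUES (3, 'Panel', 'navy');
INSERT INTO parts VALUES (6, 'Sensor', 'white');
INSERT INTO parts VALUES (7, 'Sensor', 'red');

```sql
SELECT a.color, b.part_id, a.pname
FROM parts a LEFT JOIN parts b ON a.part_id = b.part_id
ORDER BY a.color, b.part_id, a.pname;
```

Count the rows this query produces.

9

LEFT JOIN keeps every row from `parts a`; unmatched rows get NULL for `parts b`'s columns.
Matching on a.part_id = b.part_id.
- part_id=4: 1 matching b row(s), so 1 row(s) emitted.
- part_id=2: 1 matching b row(s), so 1 row(s) emitted.
- part_id=9: 1 matching b row(s), so 1 row(s) emitted.
- part_id=7: 2 matching b row(s), so 2 row(s) emitted.
- part_id=3: 1 matching b row(s), so 1 row(s) emitted.
- part_id=6: 1 matching b row(s), so 1 row(s) emitted.
- part_id=7: 2 matching b row(s), so 2 row(s) emitted.
Total: 9 rows.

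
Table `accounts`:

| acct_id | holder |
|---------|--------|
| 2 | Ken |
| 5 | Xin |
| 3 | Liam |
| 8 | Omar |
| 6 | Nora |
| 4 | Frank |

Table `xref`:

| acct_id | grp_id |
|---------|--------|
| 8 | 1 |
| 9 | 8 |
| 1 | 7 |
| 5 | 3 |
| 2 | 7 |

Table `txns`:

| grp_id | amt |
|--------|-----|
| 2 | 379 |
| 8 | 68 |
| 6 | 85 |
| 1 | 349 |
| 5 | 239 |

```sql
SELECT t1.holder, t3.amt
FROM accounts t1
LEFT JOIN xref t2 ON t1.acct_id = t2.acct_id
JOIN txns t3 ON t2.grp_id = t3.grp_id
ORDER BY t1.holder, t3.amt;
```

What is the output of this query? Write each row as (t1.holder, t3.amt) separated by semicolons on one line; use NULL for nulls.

(Omar, 349)

Step 1 — t1 LEFT JOIN t2 on acct_id → 6 row(s).
Then INNER JOIN `txns t3` on grp_id: keep only rows whose t2.grp_id appears in t3.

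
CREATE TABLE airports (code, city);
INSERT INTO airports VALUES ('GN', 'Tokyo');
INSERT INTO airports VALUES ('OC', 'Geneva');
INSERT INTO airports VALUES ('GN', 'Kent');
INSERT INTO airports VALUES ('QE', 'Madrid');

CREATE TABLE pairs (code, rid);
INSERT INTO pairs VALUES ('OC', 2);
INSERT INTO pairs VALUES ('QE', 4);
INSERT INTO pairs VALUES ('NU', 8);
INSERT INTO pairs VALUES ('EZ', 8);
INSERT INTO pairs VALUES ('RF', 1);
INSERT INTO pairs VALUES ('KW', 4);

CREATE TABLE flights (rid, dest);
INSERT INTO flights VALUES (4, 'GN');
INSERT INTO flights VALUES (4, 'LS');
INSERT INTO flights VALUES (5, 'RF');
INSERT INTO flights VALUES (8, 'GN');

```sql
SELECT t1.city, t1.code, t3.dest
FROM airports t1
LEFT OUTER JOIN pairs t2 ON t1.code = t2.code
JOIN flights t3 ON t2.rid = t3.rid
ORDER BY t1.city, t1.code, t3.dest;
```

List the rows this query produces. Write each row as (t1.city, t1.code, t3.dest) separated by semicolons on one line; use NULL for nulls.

(Madrid, QE, GN); (Madrid, QE, LS)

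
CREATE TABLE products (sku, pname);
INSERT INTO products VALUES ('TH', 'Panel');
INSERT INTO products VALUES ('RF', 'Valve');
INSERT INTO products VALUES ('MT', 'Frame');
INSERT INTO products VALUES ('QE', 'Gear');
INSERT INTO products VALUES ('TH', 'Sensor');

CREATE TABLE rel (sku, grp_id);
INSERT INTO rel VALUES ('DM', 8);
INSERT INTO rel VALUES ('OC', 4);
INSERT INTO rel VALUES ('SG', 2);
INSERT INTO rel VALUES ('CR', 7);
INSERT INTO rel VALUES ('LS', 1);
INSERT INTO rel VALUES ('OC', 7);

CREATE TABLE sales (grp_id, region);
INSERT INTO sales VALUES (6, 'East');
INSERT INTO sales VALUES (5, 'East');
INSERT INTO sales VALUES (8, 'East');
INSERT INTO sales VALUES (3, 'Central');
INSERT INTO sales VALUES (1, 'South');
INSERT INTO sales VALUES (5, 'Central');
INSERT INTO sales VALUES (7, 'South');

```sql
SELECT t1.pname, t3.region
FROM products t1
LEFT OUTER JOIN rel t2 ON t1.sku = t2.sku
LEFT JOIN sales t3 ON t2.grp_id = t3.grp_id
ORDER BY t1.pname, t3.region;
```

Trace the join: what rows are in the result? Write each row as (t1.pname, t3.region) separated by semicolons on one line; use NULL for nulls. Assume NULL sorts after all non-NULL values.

(Frame, NULL); (Gear, NULL); (Panel, NULL); (Sensor, NULL); (Valve, NULL)

Joins associate left-to-right: products LEFT JOIN rel on sku gives 5 intermediate row(s).
Then LEFT JOIN `sales t3` on grp_id: each of those 5 rows is kept; rows whose t2.grp_id has no match in t3 get NULL for t3's columns.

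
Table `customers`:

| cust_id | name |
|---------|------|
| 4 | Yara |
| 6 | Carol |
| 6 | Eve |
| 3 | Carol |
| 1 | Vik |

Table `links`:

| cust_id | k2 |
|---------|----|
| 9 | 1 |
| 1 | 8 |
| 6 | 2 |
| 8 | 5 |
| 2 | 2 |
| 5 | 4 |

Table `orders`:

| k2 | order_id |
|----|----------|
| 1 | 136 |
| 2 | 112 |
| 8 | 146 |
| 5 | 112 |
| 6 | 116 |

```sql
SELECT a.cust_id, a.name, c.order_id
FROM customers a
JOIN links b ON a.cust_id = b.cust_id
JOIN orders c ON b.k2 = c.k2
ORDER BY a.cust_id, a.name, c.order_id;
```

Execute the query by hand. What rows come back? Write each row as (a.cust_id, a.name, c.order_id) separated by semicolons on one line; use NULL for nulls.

Step 1 — a INNER JOIN b on cust_id → 3 row(s).
Then INNER JOIN `orders c` on k2: keep only rows whose b.k2 appears in c.

(1, Vik, 146); (6, Carol, 112); (6, Eve, 112)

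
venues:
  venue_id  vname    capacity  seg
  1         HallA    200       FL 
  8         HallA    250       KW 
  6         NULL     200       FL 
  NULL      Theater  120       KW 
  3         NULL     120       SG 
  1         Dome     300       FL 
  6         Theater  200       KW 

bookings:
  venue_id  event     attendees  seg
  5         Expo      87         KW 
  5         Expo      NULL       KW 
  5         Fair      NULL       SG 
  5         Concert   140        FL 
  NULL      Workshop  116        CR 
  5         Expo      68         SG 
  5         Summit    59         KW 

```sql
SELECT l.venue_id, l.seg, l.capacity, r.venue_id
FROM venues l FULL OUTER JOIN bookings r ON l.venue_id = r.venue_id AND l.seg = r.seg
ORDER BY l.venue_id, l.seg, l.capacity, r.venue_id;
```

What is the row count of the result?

14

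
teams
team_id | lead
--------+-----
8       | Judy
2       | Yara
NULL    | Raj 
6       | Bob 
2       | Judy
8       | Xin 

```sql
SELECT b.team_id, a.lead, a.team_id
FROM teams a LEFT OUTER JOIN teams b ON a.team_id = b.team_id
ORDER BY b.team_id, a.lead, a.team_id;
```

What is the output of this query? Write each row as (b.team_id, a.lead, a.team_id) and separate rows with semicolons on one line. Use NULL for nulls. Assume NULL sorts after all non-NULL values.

(2, Judy, 2); (2, Judy, 2); (2, Yara, 2); (2, Yara, 2); (6, Bob, 6); (8, Judy, 8); (8, Judy, 8); (8, Xin, 8); (8, Xin, 8); (NULL, Raj, NULL)

LEFT JOIN keeps every row from `teams a`; unmatched rows get NULL for `teams b`'s columns.
Matching on a.team_id = b.team_id. A NULL in a compared column never satisfies the condition.
Matched pairs: 9; unmatched a rows kept: 1.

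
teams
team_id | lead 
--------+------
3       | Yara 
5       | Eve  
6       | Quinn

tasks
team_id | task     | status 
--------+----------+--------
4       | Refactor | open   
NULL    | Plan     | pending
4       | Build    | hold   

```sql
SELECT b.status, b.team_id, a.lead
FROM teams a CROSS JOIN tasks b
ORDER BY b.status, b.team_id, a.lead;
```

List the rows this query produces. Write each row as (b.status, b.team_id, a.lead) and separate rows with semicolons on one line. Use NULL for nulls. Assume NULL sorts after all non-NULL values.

CROSS JOIN pairs every row of `teams` with every row of `tasks`: 3 × 3 = 9 rows.
After projecting and ordering:
b.status | b.team_id | a.lead
hold | 4 | Eve
hold | 4 | Quinn
hold | 4 | Yara
open | 4 | Eve
open | 4 | Quinn
open | 4 | Yara
pending | NULL | Eve
pending | NULL | Quinn
pending | NULL | Yara

(hold, 4, Eve); (hold, 4, Quinn); (hold, 4, Yara); (open, 4, Eve); (open, 4, Quinn); (open, 4, Yara); (pending, NULL, Eve); (pending, NULL, Quinn); (pending, NULL, Yara)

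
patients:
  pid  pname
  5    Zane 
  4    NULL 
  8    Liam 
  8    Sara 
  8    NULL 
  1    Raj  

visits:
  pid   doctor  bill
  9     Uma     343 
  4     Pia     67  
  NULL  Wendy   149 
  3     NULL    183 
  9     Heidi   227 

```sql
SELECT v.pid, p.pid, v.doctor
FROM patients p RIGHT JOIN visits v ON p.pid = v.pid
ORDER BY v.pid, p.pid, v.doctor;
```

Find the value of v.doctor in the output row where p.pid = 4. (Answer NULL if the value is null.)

Pia

RIGHT JOIN keeps every row from `visits`; unmatched rows get NULL for `patients`'s columns.
Matching on p.pid = v.pid. A NULL in a compared column never satisfies the condition.
- p[0] pid=5 → no match.
- p[1] pid=4 → 1 match(es) in v → 1 row(s).
- p[2] pid=8 → no match.
- p[3] pid=8 → no match.
- p[4] pid=8 → no match.
- p[5] pid=1 → no match.
- plus 4 unmatched v row(s), each kept with NULL p columns.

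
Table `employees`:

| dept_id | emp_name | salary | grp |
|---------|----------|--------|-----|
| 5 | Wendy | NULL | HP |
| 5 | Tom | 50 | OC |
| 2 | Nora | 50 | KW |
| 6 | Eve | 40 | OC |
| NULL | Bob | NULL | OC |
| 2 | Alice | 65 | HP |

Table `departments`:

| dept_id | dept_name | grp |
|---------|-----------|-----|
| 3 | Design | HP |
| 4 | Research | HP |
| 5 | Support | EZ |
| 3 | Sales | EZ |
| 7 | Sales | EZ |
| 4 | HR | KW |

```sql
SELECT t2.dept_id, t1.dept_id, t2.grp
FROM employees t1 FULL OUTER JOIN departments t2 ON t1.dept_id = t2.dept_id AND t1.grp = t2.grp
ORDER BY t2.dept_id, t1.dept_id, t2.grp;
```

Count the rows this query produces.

12

FULL OUTER JOIN keeps every row from both sides; unmatched rows get NULL for the other side's columns.
Matching on t1.dept_id = t2.dept_id AND t1.grp = t2.grp. A NULL in a compared column never satisfies the condition.
Matched pairs: 0; unmatched t1 rows kept: 6; unmatched t2 rows kept: 6.
Total: 0 matched + 12 padded = 12 rows.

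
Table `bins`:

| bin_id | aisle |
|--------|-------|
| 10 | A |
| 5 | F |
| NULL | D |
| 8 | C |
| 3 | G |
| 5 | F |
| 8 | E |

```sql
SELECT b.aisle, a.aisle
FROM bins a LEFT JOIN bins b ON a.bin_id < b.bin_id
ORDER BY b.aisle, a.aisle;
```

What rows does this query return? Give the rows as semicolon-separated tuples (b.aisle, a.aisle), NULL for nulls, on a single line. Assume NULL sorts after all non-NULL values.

(A, C); (A, E); (A, F); (A, F); (A, G); (C, F); (C, F); (C, G); (E, F); (E, F); (E, G); (F, G); (F, G); (NULL, A); (NULL, D)

LEFT JOIN keeps every row from `bins a`; unmatched rows get NULL for `bins b`'s columns.
Matching on a.bin_id < b.bin_id. A NULL in a compared column never satisfies the condition.
- a (bin_id=10) has no partner → padded with NULL.
- a (bin_id=5) pairs with 3 row(s) of b.
- a (bin_id=NULL) has no partner → padded with NULL.
- a (bin_id=8) pairs with 1 row(s) of b.
- a (bin_id=3) pairs with 5 row(s) of b.
- a (bin_id=5) pairs with 3 row(s) of b.
- a (bin_id=8) pairs with 1 row(s) of b.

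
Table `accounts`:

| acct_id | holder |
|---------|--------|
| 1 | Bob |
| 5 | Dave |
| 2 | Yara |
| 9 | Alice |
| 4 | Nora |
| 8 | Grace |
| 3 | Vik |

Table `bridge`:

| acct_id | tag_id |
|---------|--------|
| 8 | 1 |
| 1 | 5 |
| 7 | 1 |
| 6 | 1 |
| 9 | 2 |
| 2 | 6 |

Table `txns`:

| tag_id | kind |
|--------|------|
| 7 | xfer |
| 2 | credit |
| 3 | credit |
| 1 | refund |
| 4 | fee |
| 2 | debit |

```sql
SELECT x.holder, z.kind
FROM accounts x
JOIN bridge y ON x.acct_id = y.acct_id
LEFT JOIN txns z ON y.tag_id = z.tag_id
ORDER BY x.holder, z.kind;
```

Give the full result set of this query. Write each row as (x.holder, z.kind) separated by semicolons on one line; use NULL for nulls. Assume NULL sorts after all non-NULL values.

(Alice, credit); (Alice, debit); (Bob, NULL); (Grace, refund); (Yara, NULL)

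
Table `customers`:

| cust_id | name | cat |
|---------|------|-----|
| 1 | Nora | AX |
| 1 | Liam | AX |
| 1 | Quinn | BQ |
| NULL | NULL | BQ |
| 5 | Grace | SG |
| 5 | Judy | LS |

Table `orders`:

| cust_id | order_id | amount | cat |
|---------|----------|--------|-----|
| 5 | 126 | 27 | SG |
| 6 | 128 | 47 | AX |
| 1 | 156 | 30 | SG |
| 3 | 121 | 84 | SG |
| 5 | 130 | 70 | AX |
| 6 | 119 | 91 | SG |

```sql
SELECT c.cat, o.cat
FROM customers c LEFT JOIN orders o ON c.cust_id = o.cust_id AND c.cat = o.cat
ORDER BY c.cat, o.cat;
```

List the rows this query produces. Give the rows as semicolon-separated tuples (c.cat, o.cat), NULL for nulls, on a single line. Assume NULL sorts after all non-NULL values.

(AX, NULL); (AX, NULL); (BQ, NULL); (BQ, NULL); (LS, NULL); (SG, SG)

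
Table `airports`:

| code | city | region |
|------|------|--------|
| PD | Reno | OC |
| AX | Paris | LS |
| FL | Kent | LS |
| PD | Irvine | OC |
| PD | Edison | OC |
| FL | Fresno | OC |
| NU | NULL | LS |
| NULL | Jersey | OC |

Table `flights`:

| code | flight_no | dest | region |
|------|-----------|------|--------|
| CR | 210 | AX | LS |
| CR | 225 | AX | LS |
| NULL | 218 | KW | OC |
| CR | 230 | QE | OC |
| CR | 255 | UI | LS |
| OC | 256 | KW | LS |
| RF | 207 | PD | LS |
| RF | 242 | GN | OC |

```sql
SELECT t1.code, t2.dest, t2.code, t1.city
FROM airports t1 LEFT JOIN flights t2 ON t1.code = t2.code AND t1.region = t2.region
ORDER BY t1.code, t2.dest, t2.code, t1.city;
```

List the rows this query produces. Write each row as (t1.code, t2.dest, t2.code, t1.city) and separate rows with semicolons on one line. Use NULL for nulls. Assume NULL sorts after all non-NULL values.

LEFT JOIN keeps every row from `airports`; unmatched rows get NULL for `flights`'s columns.
Matching on t1.code = t2.code AND t1.region = t2.region. A NULL in a compared column never satisfies the condition.
- code=PD, region=OC: no t2 row matches, row kept with t2 columns NULL.
- code=AX, region=LS: no t2 row matches, row kept with t2 columns NULL.
- code=FL, region=LS: no t2 row matches, row kept with t2 columns NULL.
- code=PD, region=OC: no t2 row matches, row kept with t2 columns NULL.
- code=PD, region=OC: no t2 row matches, row kept with t2 columns NULL.
- code=FL, region=OC: no t2 row matches, row kept with t2 columns NULL.
- code=NU, region=LS: no t2 row matches, row kept with t2 columns NULL.
- code=NULL, region=OC: no t2 row matches, row kept with t2 columns NULL.
After projecting and ordering:
t1.code | t2.dest | t2.code | t1.city
AX | NULL | NULL | Paris
FL | NULL | NULL | Fresno
FL | NULL | NULL | Kent
NU | NULL | NULL | NULL
PD | NULL | NULL | Edison
PD | NULL | NULL | Irvine
PD | NULL | NULL | Reno
NULL | NULL | NULL | Jersey

(AX, NULL, NULL, Paris); (FL, NULL, NULL, Fresno); (FL, NULL, NULL, Kent); (NU, NULL, NULL, NULL); (PD, NULL, NULL, Edison); (PD, NULL, NULL, Irvine); (PD, NULL, NULL, Reno); (NULL, NULL, NULL, Jersey)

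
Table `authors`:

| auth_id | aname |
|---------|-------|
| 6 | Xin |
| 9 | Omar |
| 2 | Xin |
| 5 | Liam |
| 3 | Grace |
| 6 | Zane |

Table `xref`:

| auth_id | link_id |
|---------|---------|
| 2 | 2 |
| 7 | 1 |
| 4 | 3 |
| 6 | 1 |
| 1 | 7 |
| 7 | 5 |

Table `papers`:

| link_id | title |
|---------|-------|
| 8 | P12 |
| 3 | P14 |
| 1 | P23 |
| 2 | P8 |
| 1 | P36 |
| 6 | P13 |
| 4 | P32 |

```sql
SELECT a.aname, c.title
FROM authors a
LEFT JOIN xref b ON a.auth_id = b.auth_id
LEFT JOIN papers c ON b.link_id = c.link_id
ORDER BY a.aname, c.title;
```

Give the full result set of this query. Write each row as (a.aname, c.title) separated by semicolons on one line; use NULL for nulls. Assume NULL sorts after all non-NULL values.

Step 1 — a LEFT JOIN b on auth_id → 6 row(s).
Then LEFT JOIN `papers c` on link_id: each of those 6 rows is kept; rows whose b.link_id has no match in c get NULL for c's columns.

(Grace, NULL); (Liam, NULL); (Omar, NULL); (Xin, P23); (Xin, P36); (Xin, P8); (Zane, P23); (Zane, P36)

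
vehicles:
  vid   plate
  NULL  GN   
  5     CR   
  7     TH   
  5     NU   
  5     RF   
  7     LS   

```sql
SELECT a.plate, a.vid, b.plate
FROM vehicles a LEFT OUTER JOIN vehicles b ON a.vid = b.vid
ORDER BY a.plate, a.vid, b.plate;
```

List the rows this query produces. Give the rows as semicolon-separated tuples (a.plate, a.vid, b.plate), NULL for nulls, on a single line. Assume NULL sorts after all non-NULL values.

LEFT JOIN keeps every row from `vehicles a`; unmatched rows get NULL for `vehicles b`'s columns.
Matching on a.vid = b.vid. A NULL in a compared column never satisfies the condition.
- vid=NULL: no b row matches, row kept with b columns NULL.
- vid=5: 3 matching b row(s), so 3 row(s) emitted.
- vid=7: 2 matching b row(s), so 2 row(s) emitted.
- vid=5: 3 matching b row(s), so 3 row(s) emitted.
- vid=5: 3 matching b row(s), so 3 row(s) emitted.
- vid=7: 2 matching b row(s), so 2 row(s) emitted.

(CR, 5, CR); (CR, 5, NU); (CR, 5, RF); (GN, NULL, NULL); (LS, 7, LS); (LS, 7, TH); (NU, 5, CR); (NU, 5, NU); (NU, 5, RF); (RF, 5, CR); (RF, 5, NU); (RF, 5, RF); (TH, 7, LS); (TH, 7, TH)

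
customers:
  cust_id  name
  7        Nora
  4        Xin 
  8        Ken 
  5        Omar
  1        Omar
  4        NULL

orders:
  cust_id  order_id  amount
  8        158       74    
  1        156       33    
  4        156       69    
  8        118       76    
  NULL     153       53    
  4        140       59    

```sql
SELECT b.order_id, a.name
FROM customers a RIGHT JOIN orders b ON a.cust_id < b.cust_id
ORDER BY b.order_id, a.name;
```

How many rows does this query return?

14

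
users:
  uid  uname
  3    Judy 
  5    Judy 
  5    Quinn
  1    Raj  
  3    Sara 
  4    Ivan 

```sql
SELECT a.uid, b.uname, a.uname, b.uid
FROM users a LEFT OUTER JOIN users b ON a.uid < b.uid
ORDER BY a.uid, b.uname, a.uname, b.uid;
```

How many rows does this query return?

15

LEFT JOIN keeps every row from `users a`; unmatched rows get NULL for `users b`'s columns.
Matching on a.uid < b.uid.
Matched pairs: 13; unmatched a rows kept: 2.
Total: 13 matched + 2 padded = 15 rows.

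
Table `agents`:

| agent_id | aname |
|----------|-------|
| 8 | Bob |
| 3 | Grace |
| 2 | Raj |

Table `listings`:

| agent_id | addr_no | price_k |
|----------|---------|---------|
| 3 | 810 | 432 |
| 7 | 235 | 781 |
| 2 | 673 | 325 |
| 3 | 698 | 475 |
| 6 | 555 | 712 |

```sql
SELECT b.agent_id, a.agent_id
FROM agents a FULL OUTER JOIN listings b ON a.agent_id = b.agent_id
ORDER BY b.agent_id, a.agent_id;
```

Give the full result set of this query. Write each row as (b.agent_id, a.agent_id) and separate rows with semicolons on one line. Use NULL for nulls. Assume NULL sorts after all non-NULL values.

FULL OUTER JOIN keeps every row from both sides; unmatched rows get NULL for the other side's columns.
Matching on a.agent_id = b.agent_id.
Matched pairs: 3; unmatched a rows kept: 1; unmatched b rows kept: 2.

(2, 2); (3, 3); (3, 3); (6, NULL); (7, NULL); (NULL, 8)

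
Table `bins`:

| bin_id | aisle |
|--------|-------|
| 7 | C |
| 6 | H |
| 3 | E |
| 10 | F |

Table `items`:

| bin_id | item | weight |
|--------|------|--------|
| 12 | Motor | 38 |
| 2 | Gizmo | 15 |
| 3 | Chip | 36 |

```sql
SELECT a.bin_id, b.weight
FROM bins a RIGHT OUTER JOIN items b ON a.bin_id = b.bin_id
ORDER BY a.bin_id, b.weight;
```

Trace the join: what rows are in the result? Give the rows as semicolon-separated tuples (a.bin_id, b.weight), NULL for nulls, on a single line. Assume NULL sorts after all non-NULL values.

(3, 36); (NULL, 15); (NULL, 38)

RIGHT JOIN keeps every row from `items`; unmatched rows get NULL for `bins`'s columns.
Matching on a.bin_id = b.bin_id.
Matched pairs: 1; unmatched b rows kept: 2.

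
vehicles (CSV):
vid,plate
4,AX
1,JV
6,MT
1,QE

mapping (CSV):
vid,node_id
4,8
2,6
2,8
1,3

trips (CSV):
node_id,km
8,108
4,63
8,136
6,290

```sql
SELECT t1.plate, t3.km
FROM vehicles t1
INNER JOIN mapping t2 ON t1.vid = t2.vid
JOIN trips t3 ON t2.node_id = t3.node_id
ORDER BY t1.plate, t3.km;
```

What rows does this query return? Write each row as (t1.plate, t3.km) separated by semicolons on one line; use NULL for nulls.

Step 1 — t1 INNER JOIN t2 on vid → 3 row(s).
Then INNER JOIN `trips t3` on node_id: keep only rows whose t2.node_id appears in t3.

(AX, 108); (AX, 136)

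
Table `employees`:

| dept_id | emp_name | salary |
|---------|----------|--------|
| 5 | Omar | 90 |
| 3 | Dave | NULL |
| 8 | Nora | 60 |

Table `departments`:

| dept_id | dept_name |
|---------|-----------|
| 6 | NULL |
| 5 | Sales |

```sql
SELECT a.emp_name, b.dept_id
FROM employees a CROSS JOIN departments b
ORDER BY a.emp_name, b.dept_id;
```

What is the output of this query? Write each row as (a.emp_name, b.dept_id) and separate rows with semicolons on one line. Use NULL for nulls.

(Dave, 5); (Dave, 6); (Nora, 5); (Nora, 6); (Omar, 5); (Omar, 6)

CROSS JOIN pairs every row of `employees` with every row of `departments`: 3 × 2 = 6 rows.
After projecting and ordering:
a.emp_name | b.dept_id
Dave | 5
Dave | 6
Nora | 5
Nora | 6
Omar | 5
Omar | 6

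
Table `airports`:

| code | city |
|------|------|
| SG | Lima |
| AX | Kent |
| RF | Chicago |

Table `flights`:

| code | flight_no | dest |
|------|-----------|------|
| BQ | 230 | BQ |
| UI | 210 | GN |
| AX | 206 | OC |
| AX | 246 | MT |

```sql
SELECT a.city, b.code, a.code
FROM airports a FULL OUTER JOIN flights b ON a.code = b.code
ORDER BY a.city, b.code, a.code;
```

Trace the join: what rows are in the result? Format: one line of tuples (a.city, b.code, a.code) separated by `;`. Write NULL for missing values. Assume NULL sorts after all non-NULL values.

(Chicago, NULL, RF); (Kent, AX, AX); (Kent, AX, AX); (Lima, NULL, SG); (NULL, BQ, NULL); (NULL, UI, NULL)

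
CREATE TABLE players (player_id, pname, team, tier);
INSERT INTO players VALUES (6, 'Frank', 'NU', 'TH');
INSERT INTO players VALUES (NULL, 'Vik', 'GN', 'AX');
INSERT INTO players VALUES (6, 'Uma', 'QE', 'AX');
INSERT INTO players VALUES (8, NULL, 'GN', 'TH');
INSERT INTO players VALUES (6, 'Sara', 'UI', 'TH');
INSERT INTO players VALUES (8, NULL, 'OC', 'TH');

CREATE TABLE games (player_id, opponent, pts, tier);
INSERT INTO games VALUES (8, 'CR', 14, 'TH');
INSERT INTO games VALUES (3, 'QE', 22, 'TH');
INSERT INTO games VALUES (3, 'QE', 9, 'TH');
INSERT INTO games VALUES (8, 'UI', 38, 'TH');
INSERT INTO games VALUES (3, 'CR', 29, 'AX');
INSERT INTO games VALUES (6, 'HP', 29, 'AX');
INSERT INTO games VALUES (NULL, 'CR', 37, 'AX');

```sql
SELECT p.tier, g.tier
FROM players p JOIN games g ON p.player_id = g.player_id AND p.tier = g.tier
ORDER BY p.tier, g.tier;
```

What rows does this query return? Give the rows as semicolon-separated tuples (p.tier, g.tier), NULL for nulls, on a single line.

(AX, AX); (TH, TH); (TH, TH); (TH, TH); (TH, TH)

INNER JOIN keeps only pairs where the ON condition holds.
Matching on p.player_id = g.player_id AND p.tier = g.tier. A NULL in a compared column never satisfies the condition.
Matched pairs: 5.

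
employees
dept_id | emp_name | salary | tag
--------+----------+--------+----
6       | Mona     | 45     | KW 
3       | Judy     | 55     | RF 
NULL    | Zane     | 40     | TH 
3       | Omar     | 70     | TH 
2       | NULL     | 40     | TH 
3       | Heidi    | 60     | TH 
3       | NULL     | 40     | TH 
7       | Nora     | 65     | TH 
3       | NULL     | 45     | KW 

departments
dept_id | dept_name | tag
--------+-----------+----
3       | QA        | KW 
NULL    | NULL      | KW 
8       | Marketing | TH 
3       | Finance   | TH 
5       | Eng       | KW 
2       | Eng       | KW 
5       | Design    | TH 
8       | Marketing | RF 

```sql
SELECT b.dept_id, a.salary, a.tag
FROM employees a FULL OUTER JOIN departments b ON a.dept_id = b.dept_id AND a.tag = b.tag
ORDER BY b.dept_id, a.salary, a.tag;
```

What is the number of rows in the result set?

15

FULL OUTER JOIN keeps every row from both sides; unmatched rows get NULL for the other side's columns.
Matching on a.dept_id = b.dept_id AND a.tag = b.tag. A NULL in a compared column never satisfies the condition.
- a[0] dept_id=6, tag=KW → no match; kept with NULLs on the b side.
- a[1] dept_id=3, tag=RF → no match; kept with NULLs on the b side.
- a[2] dept_id=NULL, tag=TH → no match; kept with NULLs on the b side.
- a[3] dept_id=3, tag=TH → 1 match(es) in b → 1 row(s).
- a[4] dept_id=2, tag=TH → no match; kept with NULLs on the b side.
- a[5] dept_id=3, tag=TH → 1 match(es) in b → 1 row(s).
- a[6] dept_id=3, tag=TH → 1 match(es) in b → 1 row(s).
- a[7] dept_id=7, tag=TH → no match; kept with NULLs on the b side.
- a[8] dept_id=3, tag=KW → 1 match(es) in b → 1 row(s).
- plus 6 unmatched b row(s), each kept with NULL a columns.
Total: 4 matched + 11 padded = 15 rows.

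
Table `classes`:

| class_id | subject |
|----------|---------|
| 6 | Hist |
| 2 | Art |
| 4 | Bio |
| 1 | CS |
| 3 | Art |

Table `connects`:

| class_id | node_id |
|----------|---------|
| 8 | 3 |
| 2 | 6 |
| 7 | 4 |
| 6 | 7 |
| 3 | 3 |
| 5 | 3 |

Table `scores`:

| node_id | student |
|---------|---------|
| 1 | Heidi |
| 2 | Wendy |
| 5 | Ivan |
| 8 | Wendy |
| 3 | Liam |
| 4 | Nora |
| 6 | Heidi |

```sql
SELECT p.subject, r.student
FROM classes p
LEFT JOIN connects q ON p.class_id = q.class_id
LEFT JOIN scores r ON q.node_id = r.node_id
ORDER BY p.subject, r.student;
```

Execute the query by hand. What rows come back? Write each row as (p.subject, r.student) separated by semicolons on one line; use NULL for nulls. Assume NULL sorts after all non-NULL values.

Evaluate left to right. First `classes p LEFT JOIN connects q` on class_id: 5 row(s).
Then LEFT JOIN `scores r` on node_id: each of those 5 rows is kept; rows whose q.node_id has no match in r get NULL for r's columns.

(Art, Heidi); (Art, Liam); (Bio, NULL); (CS, NULL); (Hist, NULL)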